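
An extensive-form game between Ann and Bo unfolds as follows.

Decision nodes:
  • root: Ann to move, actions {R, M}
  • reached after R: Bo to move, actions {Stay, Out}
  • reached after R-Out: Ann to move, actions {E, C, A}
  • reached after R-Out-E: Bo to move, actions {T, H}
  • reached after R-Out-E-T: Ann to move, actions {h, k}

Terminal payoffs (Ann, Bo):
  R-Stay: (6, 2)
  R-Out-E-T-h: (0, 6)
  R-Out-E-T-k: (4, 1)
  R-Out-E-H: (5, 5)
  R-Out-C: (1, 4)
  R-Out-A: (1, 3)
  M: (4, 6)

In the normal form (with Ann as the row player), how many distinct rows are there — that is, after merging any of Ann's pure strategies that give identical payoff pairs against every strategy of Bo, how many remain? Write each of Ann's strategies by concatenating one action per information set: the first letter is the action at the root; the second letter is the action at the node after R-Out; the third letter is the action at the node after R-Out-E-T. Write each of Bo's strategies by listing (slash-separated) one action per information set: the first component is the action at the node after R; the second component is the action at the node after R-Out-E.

5

Ann has 12 pure strategies: REh, REk, RCh, RCk, RAh, RAk, MEh, MEk, MCh, MCk, MAh, MAk. Columns: Stay/T, Stay/H, Out/T, Out/H.
{REh} → row (6,2) (6,2) (0,6) (5,5)
{REk} → row (6,2) (6,2) (4,1) (5,5)
{RCh, RCk} → row (6,2) (6,2) (1,4) (1,4)
{RAh, RAk} → row (6,2) (6,2) (1,3) (1,3)
{MEh, MEk, MCh, MCk, MAh, MAk} → row (4,6) (4,6) (4,6) (4,6)
That's 5 distinct rows out of 12 strategies.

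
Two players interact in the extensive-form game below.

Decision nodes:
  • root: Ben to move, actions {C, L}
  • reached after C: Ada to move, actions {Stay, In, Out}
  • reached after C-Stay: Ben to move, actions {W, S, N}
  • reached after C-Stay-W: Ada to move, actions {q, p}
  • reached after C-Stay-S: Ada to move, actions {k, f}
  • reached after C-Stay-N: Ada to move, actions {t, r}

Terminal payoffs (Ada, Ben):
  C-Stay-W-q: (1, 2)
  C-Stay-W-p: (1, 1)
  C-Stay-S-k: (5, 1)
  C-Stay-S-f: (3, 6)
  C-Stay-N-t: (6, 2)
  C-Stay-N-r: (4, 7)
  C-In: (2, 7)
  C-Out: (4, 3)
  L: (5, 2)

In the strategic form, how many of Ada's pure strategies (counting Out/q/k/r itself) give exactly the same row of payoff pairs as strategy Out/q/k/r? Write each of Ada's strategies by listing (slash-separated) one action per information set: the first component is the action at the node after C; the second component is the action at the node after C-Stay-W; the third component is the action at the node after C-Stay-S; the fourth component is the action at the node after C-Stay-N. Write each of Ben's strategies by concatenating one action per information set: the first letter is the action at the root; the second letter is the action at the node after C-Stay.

8

Row for Out/q/k/r (columns CW, CS, CN, LW, LS, LN): (4,3) (4,3) (4,3) (5,2) (5,2) (5,2).
Under Out/q/k/r, Ada's choice at the node after C-Stay-W and at the node after C-Stay-S and at the node after C-Stay-N can never be reached regardless of what Ben does, so varying those choices leaves every outcome unchanged.
Holding the reachable choices fixed and varying the unreachable ones freely already gives 2 × 2 × 2 = 8 equivalent strategies.
No other strategy reproduces this row, so those 8 are the full class: Out/q/k/t, Out/q/k/r, Out/q/f/t, Out/q/f/r, Out/p/k/t, Out/p/k/r, Out/p/f/t, Out/p/f/r.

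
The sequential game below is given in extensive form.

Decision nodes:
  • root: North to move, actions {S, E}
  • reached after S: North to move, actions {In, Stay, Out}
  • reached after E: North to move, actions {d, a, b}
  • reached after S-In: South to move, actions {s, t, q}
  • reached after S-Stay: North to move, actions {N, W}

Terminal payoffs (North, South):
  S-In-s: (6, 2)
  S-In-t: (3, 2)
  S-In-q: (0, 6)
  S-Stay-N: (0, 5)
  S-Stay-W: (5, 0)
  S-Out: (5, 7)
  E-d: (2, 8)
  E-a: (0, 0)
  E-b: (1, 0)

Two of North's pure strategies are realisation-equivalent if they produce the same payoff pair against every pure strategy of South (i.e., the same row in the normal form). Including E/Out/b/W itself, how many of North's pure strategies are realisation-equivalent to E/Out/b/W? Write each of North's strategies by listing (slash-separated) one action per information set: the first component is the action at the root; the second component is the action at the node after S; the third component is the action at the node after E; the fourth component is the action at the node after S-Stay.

6

Row for E/Out/b/W (columns s, t, q): (1,0) (1,0) (1,0).
Under E/Out/b/W, North's choice at the node after S and at the node after S-Stay can never be reached regardless of what South does, so varying those choices leaves every outcome unchanged.
Holding the reachable choices fixed and varying the unreachable ones freely already gives 3 × 2 = 6 equivalent strategies.
No other strategy reproduces this row, so those 6 are the full class: E/In/b/N, E/In/b/W, E/Stay/b/N, E/Stay/b/W, E/Out/b/N, E/Out/b/W.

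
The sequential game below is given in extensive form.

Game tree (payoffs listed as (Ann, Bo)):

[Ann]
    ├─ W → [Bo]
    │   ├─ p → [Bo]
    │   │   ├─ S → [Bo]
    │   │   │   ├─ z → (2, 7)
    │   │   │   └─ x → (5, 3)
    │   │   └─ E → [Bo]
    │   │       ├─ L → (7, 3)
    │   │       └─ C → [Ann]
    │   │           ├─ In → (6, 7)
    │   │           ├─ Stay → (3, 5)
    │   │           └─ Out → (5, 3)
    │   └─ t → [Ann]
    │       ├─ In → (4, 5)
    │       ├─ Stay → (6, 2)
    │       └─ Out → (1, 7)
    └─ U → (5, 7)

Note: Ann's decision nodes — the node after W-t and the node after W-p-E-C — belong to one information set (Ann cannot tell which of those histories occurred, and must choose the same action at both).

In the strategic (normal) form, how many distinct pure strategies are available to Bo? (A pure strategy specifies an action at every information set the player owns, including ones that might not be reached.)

Bo owns the node after W with actions {p, t} — two choices.
Bo owns the node after W-p with actions {S, E} — two choices.
Bo owns the node after W-p-S with actions {z, x} — two choices.
Bo owns the node after W-p-E with actions {L, C} — two choices.
A pure strategy fixes one action at each information set independently, so the count is the product 2 × 2 × 2 × 2 = 16.

16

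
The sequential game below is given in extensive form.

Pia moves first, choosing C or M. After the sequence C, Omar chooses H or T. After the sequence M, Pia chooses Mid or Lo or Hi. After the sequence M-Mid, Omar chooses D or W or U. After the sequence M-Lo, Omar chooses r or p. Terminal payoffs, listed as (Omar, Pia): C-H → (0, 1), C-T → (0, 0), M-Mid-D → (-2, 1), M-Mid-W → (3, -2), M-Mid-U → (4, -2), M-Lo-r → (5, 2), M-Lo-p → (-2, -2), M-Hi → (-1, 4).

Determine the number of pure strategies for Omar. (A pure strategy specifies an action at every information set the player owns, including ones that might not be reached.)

12

Omar owns the node after C with actions {H, T} — two choices.
Omar owns the node after M-Mid with actions {D, W, U} — three choices.
Omar owns the node after M-Lo with actions {r, p} — two choices.
A pure strategy fixes one action at each information set independently, so the count is the product 2 × 3 × 2 = 12.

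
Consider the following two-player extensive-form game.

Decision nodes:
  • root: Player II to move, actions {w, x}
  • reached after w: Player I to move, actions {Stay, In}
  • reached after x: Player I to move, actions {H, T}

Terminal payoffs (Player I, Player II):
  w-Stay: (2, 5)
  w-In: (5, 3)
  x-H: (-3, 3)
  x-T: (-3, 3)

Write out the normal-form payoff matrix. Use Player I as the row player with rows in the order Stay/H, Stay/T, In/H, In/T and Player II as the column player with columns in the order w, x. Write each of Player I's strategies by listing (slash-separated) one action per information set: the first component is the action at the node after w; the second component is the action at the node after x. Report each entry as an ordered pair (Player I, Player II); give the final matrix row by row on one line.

Stay/H: (2,5) (-3,3) | Stay/T: (2,5) (-3,3) | In/H: (5,3) (-3,3) | In/T: (5,3) (-3,3)

Row Stay/H: w→(2,5), x→(-3,3)
Row Stay/T: w→(2,5), x→(-3,3)
Row In/H: w→(5,3), x→(-3,3)
Row In/T: w→(5,3), x→(-3,3)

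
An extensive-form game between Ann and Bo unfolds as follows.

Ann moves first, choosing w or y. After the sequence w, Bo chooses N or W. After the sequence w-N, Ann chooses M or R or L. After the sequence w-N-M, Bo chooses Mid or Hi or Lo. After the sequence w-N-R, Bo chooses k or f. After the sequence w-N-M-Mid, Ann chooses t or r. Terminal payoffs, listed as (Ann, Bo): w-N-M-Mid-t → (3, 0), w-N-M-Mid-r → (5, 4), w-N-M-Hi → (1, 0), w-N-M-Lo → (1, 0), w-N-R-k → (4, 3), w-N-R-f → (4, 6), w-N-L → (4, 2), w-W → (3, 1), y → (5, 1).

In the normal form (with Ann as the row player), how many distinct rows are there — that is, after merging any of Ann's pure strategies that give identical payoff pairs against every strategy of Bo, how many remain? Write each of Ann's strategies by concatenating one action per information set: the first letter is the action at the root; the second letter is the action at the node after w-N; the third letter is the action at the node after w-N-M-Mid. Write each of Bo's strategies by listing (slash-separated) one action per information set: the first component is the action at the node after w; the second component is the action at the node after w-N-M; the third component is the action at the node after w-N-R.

5

Ann has 12 pure strategies: wMt, wMr, wRt, wRr, wLt, wLr, yMt, yMr, yRt, yRr, yLt, yLr. Columns: N/Mid/k, N/Mid/f, N/Hi/k, N/Hi/f, N/Lo/k, N/Lo/f, W/Mid/k, W/Mid/f, W/Hi/k, W/Hi/f, W/Lo/k, W/Lo/f.
{wMt} → row (3,0) (3,0) (1,0) (1,0) (1,0) (1,0) (3,1) (3,1) (3,1) (3,1) (3,1) (3,1)
{wMr} → row (5,4) (5,4) (1,0) (1,0) (1,0) (1,0) (3,1) (3,1) (3,1) (3,1) (3,1) (3,1)
{wRt, wRr} → row (4,3) (4,6) (4,3) (4,6) (4,3) (4,6) (3,1) (3,1) (3,1) (3,1) (3,1) (3,1)
{wLt, wLr} → row (4,2) (4,2) (4,2) (4,2) (4,2) (4,2) (3,1) (3,1) (3,1) (3,1) (3,1) (3,1)
{yMt, yMr, yRt, yRr, yLt, yLr} → row (5,1) (5,1) (5,1) (5,1) (5,1) (5,1) (5,1) (5,1) (5,1) (5,1) (5,1) (5,1)
That's 5 distinct rows out of 12 strategies.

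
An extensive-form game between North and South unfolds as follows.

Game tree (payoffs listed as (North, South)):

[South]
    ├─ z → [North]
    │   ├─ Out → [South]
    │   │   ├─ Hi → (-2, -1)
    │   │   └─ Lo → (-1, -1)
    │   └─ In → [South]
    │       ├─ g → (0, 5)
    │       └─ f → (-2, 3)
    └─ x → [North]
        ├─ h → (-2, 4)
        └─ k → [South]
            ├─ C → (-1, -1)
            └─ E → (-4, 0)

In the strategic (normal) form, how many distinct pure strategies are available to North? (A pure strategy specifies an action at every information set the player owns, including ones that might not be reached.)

North owns the node after z with actions {Out, In} — two choices.
North owns the node after x with actions {h, k} — two choices.
A pure strategy fixes one action at each information set independently, so the count is the product 2 × 2 = 4.

4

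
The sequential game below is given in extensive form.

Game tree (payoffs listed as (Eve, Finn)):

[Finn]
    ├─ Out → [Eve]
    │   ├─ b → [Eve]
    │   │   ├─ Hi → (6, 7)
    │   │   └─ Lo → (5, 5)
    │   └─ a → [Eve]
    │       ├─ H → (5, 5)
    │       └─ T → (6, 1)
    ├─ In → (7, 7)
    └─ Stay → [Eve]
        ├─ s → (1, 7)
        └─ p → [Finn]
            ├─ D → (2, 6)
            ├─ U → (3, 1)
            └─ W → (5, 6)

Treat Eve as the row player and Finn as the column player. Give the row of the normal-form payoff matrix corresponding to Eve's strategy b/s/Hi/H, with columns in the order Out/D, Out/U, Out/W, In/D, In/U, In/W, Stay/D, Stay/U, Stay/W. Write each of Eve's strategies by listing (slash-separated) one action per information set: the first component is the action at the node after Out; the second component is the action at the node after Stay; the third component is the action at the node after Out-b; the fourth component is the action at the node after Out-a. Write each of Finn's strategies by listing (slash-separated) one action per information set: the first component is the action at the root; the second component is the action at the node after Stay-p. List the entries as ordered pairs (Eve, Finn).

(6,7) (6,7) (6,7) (7,7) (7,7) (7,7) (1,7) (1,7) (1,7)

vs Out/D: Finn plays Out → Eve plays b at [Out] → Eve plays Hi at [Out-b] → (6, 7)
vs Out/U: Finn plays Out → Eve plays b at [Out] → Eve plays Hi at [Out-b] → (6, 7)
vs Out/W: Finn plays Out → Eve plays b at [Out] → Eve plays Hi at [Out-b] → (6, 7)
vs In/D: Finn plays In → (7, 7)
vs In/U: Finn plays In → (7, 7)
vs In/W: Finn plays In → (7, 7)
vs Stay/D: Finn plays Stay → Eve plays s at [Stay] → (1, 7)
vs Stay/U: Finn plays Stay → Eve plays s at [Stay] → (1, 7)
vs Stay/W: Finn plays Stay → Eve plays s at [Stay] → (1, 7)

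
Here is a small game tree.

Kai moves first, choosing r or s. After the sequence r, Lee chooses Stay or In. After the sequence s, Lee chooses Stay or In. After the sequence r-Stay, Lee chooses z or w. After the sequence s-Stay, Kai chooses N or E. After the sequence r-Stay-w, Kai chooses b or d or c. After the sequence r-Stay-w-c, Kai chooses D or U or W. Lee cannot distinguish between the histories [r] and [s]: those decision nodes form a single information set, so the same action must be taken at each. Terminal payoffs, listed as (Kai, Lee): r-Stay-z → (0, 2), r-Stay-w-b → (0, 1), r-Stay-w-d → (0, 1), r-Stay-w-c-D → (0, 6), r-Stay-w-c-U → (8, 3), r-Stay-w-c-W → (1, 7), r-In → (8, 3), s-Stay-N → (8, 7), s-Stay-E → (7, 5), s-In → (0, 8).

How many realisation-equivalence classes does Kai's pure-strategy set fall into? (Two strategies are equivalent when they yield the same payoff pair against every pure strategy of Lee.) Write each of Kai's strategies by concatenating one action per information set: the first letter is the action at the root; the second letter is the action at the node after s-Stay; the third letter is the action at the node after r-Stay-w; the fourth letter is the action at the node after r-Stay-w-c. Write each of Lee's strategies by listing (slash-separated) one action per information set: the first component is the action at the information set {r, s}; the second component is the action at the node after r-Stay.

Kai has 36 pure strategies: rNbD, rNbU, rNbW, rNdD, rNdU, rNdW, rNcD, rNcU, rNcW, rEbD, rEbU, rEbW, rEdD, rEdU, rEdW, rEcD, rEcU, rEcW, sNbD, sNbU, sNbW, sNdD, sNdU, sNdW, sNcD, sNcU, sNcW, sEbD, sEbU, sEbW, sEdD, sEdU, sEdW, sEcD, sEcU, sEcW. Columns: Stay/z, Stay/w, In/z, In/w.
{rNbD, rNbU, rNbW, rNdD, rNdU, rNdW, rEbD, rEbU, rEbW, rEdD, rEdU, rEdW} → row (0,2) (0,1) (8,3) (8,3)
{rNcD, rEcD} → row (0,2) (0,6) (8,3) (8,3)
{rNcU, rEcU} → row (0,2) (8,3) (8,3) (8,3)
{rNcW, rEcW} → row (0,2) (1,7) (8,3) (8,3)
{sNbD, sNbU, sNbW, sNdD, sNdU, sNdW, sNcD, sNcU, sNcW} → row (8,7) (8,7) (0,8) (0,8)
{sEbD, sEbU, sEbW, sEdD, sEdU, sEdW, sEcD, sEcU, sEcW} → row (7,5) (7,5) (0,8) (0,8)
That's 6 distinct rows out of 36 strategies.

6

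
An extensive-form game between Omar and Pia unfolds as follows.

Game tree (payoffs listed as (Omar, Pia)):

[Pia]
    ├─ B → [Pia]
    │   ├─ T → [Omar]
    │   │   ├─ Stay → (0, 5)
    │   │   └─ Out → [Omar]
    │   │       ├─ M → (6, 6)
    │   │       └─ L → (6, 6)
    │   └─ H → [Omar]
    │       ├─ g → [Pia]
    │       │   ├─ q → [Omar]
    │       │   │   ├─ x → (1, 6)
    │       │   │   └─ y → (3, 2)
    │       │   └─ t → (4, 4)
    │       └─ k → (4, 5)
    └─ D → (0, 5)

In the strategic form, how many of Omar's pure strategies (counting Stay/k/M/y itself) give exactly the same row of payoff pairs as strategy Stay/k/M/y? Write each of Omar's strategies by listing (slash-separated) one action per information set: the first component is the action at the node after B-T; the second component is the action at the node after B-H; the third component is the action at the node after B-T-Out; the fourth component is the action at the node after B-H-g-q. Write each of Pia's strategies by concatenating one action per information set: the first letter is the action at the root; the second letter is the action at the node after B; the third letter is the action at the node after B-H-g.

4

Row for Stay/k/M/y (columns BTq, BTt, BHq, BHt, DTq, DTt, DHq, DHt): (0,5) (0,5) (4,5) (4,5) (0,5) (0,5) (0,5) (0,5).
Under Stay/k/M/y, Omar's choice at the node after B-T-Out and at the node after B-H-g-q can never be reached regardless of what Pia does, so varying those choices leaves every outcome unchanged.
Holding the reachable choices fixed and varying the unreachable ones freely already gives 2 × 2 = 4 equivalent strategies.
No other strategy reproduces this row, so those 4 are the full class: Stay/k/M/x, Stay/k/M/y, Stay/k/L/x, Stay/k/L/y.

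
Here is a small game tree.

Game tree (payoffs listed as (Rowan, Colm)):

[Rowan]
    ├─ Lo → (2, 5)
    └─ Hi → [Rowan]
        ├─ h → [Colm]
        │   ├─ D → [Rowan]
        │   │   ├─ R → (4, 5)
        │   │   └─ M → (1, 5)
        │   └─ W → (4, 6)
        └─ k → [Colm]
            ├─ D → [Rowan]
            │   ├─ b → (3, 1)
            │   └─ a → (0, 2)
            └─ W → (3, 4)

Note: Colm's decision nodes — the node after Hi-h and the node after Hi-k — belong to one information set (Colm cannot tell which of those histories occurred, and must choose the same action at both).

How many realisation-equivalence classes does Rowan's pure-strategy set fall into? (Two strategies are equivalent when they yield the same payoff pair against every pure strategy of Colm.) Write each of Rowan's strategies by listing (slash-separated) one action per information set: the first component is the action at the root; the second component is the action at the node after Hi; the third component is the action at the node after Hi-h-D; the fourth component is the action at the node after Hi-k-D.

5

Rowan has 16 pure strategies: Lo/h/R/b, Lo/h/R/a, Lo/h/M/b, Lo/h/M/a, Lo/k/R/b, Lo/k/R/a, Lo/k/M/b, Lo/k/M/a, Hi/h/R/b, Hi/h/R/a, Hi/h/M/b, Hi/h/M/a, Hi/k/R/b, Hi/k/R/a, Hi/k/M/b, Hi/k/M/a. Columns: D, W.
{Lo/h/R/b, Lo/h/R/a, Lo/h/M/b, Lo/h/M/a, Lo/k/R/b, Lo/k/R/a, Lo/k/M/b, Lo/k/M/a} → row (2,5) (2,5)
{Hi/h/R/b, Hi/h/R/a} → row (4,5) (4,6)
{Hi/h/M/b, Hi/h/M/a} → row (1,5) (4,6)
{Hi/k/R/b, Hi/k/M/b} → row (3,1) (3,4)
{Hi/k/R/a, Hi/k/M/a} → row (0,2) (3,4)
That's 5 distinct rows out of 16 strategies.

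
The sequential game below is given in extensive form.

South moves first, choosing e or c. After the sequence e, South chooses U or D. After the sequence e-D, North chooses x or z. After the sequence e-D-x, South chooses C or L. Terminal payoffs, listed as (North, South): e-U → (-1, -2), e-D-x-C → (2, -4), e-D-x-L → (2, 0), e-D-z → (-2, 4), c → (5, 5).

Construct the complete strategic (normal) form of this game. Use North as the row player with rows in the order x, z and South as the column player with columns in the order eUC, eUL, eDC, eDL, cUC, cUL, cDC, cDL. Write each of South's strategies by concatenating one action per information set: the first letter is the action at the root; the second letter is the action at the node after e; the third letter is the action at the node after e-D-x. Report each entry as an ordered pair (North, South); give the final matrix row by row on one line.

          eUC      eUL      eDC      eDL      cUC      cUL      cDC      cDL
   x  (-1,-2)  (-1,-2)   (2,-4)    (2,0)    (5,5)    (5,5)    (5,5)    (5,5)
   z  (-1,-2)  (-1,-2)   (-2,4)   (-2,4)    (5,5)    (5,5)    (5,5)    (5,5)

x: (-1,-2) (-1,-2) (2,-4) (2,0) (5,5) (5,5) (5,5) (5,5) | z: (-1,-2) (-1,-2) (-2,4) (-2,4) (5,5) (5,5) (5,5) (5,5)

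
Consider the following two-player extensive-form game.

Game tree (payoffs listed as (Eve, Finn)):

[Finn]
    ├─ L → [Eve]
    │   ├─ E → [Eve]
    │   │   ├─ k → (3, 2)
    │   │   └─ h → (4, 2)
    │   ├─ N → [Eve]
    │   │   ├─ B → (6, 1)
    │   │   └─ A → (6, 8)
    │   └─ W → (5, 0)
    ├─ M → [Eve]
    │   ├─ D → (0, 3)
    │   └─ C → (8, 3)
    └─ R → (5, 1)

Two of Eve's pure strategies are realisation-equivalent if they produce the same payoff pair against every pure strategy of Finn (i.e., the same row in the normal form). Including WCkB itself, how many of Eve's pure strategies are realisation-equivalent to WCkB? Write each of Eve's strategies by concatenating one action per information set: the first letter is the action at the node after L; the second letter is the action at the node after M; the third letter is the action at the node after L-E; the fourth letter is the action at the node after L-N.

4

Row for WCkB (columns L, M, R): (5,0) (8,3) (5,1).
Under WCkB, Eve's choice at the node after L-E and at the node after L-N can never be reached regardless of what Finn does, so varying those choices leaves every outcome unchanged.
Holding the reachable choices fixed and varying the unreachable ones freely already gives 2 × 2 = 4 equivalent strategies.
No other strategy reproduces this row, so those 4 are the full class: WCkB, WCkA, WChB, WChA.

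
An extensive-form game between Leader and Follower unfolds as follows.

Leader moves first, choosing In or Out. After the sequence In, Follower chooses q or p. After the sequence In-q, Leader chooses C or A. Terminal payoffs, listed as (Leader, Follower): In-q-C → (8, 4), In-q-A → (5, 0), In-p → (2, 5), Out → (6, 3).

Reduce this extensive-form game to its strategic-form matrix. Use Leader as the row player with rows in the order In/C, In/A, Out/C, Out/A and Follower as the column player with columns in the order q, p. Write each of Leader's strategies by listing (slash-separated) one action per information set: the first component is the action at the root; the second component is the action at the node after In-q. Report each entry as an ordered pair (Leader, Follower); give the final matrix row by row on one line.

Row In/C: q→(8,4), p→(2,5)
Row In/A: q→(5,0), p→(2,5)
Row Out/C: q→(6,3), p→(6,3)
Row Out/A: q→(6,3), p→(6,3)

In/C: (8,4) (2,5) | In/A: (5,0) (2,5) | Out/C: (6,3) (6,3) | Out/A: (6,3) (6,3)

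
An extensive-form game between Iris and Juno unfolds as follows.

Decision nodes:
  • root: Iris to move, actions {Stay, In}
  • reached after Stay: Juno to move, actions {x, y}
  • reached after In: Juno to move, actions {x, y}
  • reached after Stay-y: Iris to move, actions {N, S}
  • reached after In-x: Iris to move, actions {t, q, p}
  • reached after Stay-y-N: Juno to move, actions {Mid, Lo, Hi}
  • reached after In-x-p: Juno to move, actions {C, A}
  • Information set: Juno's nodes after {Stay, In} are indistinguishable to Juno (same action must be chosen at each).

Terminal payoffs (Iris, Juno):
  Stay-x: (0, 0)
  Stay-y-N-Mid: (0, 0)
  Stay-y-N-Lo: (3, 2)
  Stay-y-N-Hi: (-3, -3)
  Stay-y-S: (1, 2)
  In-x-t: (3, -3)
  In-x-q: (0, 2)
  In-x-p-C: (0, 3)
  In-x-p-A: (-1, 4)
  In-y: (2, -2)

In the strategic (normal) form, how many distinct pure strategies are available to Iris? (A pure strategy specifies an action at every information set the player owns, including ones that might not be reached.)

Iris owns the root with actions {Stay, In} — two choices.
Iris owns the node after Stay-y with actions {N, S} — two choices.
Iris owns the node after In-x with actions {t, q, p} — three choices.
A pure strategy fixes one action at each information set independently, so the count is the product 2 × 2 × 3 = 12.

12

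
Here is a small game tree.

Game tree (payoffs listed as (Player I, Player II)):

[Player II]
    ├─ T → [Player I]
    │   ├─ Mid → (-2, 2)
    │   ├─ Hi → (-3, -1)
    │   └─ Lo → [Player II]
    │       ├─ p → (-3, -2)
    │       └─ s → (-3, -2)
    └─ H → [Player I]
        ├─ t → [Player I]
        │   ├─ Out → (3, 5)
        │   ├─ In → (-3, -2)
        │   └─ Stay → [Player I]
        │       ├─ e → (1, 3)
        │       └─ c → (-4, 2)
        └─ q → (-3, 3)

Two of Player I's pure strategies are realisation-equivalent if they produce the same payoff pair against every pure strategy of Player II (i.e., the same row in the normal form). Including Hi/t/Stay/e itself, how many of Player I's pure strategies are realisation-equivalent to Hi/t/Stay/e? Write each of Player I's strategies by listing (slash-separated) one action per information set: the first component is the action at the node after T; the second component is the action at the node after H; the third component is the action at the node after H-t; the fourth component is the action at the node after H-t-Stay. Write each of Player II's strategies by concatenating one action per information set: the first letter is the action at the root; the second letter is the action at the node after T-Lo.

1

Row for Hi/t/Stay/e (columns Tp, Ts, Hp, Hs): (-3,-1) (-3,-1) (1,3) (1,3).
Every one of Player I's information sets is on the play path for some reply by Player II when Player I follows Hi/t/Stay/e.
Changing the action at any of them therefore changes at least one column, so only Hi/t/Stay/e itself gives this row.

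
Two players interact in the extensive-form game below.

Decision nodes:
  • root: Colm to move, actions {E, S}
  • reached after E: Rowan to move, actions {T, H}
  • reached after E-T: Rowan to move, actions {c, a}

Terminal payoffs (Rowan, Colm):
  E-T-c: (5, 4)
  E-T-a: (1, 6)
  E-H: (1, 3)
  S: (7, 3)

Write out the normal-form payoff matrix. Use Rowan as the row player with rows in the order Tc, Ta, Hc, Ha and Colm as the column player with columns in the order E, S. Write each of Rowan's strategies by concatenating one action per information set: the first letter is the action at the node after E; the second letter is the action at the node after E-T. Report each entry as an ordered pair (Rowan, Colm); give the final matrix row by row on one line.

Row Tc: E→(5,4), S→(7,3)
Row Ta: E→(1,6), S→(7,3)
Row Hc: E→(1,3), S→(7,3)
Row Ha: E→(1,3), S→(7,3)

Tc: (5,4) (7,3) | Ta: (1,6) (7,3) | Hc: (1,3) (7,3) | Ha: (1,3) (7,3)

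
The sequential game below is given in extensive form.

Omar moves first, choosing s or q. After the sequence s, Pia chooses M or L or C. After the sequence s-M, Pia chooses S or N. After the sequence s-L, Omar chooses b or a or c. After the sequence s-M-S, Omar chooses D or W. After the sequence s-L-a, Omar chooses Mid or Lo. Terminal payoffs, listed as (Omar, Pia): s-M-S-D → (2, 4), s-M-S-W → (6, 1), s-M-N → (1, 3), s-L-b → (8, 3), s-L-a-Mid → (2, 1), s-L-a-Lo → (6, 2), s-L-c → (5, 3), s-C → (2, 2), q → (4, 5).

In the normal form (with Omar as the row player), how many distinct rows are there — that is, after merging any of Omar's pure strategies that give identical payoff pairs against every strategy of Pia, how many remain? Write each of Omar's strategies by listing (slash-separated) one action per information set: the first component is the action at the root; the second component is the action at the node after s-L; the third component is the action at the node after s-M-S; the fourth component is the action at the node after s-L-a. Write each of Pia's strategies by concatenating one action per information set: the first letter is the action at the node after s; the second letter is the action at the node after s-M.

Omar has 24 pure strategies: s/b/D/Mid, s/b/D/Lo, s/b/W/Mid, s/b/W/Lo, s/a/D/Mid, s/a/D/Lo, s/a/W/Mid, s/a/W/Lo, s/c/D/Mid, s/c/D/Lo, s/c/W/Mid, s/c/W/Lo, q/b/D/Mid, q/b/D/Lo, q/b/W/Mid, q/b/W/Lo, q/a/D/Mid, q/a/D/Lo, q/a/W/Mid, q/a/W/Lo, q/c/D/Mid, q/c/D/Lo, q/c/W/Mid, q/c/W/Lo. Columns: MS, MN, LS, LN, CS, CN.
{s/b/D/Mid, s/b/D/Lo} → row (2,4) (1,3) (8,3) (8,3) (2,2) (2,2)
{s/b/W/Mid, s/b/W/Lo} → row (6,1) (1,3) (8,3) (8,3) (2,2) (2,2)
{s/a/D/Mid} → row (2,4) (1,3) (2,1) (2,1) (2,2) (2,2)
{s/a/D/Lo} → row (2,4) (1,3) (6,2) (6,2) (2,2) (2,2)
{s/a/W/Mid} → row (6,1) (1,3) (2,1) (2,1) (2,2) (2,2)
{s/a/W/Lo} → row (6,1) (1,3) (6,2) (6,2) (2,2) (2,2)
{s/c/D/Mid, s/c/D/Lo} → row (2,4) (1,3) (5,3) (5,3) (2,2) (2,2)
{s/c/W/Mid, s/c/W/Lo} → row (6,1) (1,3) (5,3) (5,3) (2,2) (2,2)
{q/b/D/Mid, q/b/D/Lo, q/b/W/Mid, q/b/W/Lo, q/a/D/Mid, q/a/D/Lo, q/a/W/Mid, q/a/W/Lo, q/c/D/Mid, q/c/D/Lo, q/c/W/Mid, q/c/W/Lo} → row (4,5) (4,5) (4,5) (4,5) (4,5) (4,5)
That's 9 distinct rows out of 24 strategies.

9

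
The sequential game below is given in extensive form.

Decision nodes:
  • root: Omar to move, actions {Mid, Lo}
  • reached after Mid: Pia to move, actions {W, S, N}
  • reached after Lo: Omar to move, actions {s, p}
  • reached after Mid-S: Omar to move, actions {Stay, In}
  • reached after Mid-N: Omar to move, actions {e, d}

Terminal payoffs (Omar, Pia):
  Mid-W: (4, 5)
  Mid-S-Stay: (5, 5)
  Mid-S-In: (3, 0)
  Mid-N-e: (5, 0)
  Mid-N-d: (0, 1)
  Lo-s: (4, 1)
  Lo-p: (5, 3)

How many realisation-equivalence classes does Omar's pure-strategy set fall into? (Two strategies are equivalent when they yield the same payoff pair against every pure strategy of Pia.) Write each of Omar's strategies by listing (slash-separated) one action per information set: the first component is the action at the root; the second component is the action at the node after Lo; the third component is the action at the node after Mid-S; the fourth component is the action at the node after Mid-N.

6

Omar has 16 pure strategies: Mid/s/Stay/e, Mid/s/Stay/d, Mid/s/In/e, Mid/s/In/d, Mid/p/Stay/e, Mid/p/Stay/d, Mid/p/In/e, Mid/p/In/d, Lo/s/Stay/e, Lo/s/Stay/d, Lo/s/In/e, Lo/s/In/d, Lo/p/Stay/e, Lo/p/Stay/d, Lo/p/In/e, Lo/p/In/d. Columns: W, S, N.
{Mid/s/Stay/e, Mid/p/Stay/e} → row (4,5) (5,5) (5,0)
{Mid/s/Stay/d, Mid/p/Stay/d} → row (4,5) (5,5) (0,1)
{Mid/s/In/e, Mid/p/In/e} → row (4,5) (3,0) (5,0)
{Mid/s/In/d, Mid/p/In/d} → row (4,5) (3,0) (0,1)
{Lo/s/Stay/e, Lo/s/Stay/d, Lo/s/In/e, Lo/s/In/d} → row (4,1) (4,1) (4,1)
{Lo/p/Stay/e, Lo/p/Stay/d, Lo/p/In/e, Lo/p/In/d} → row (5,3) (5,3) (5,3)
That's 6 distinct rows out of 16 strategies.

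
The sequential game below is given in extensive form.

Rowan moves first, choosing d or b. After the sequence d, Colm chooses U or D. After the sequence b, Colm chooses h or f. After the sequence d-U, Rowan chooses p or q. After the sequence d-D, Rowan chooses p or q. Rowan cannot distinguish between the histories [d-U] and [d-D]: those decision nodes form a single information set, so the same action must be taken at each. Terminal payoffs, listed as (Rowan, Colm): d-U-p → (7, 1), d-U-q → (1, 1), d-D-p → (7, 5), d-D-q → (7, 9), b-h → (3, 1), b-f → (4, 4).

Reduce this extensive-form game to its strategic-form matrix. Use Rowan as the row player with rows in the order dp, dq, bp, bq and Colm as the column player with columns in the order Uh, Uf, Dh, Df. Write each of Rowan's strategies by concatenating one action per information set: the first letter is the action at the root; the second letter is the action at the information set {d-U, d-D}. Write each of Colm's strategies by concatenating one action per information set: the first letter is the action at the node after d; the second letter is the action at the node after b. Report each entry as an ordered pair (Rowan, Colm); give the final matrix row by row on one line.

Row dp: Uh→(7,1), Uf→(7,1), Dh→(7,5), Df→(7,5)
Row dq: Uh→(1,1), Uf→(1,1), Dh→(7,9), Df→(7,9)
Row bp: Uh→(3,1), Uf→(4,4), Dh→(3,1), Df→(4,4)
Row bq: Uh→(3,1), Uf→(4,4), Dh→(3,1), Df→(4,4)

dp: (7,1) (7,1) (7,5) (7,5) | dq: (1,1) (1,1) (7,9) (7,9) | bp: (3,1) (4,4) (3,1) (4,4) | bq: (3,1) (4,4) (3,1) (4,4)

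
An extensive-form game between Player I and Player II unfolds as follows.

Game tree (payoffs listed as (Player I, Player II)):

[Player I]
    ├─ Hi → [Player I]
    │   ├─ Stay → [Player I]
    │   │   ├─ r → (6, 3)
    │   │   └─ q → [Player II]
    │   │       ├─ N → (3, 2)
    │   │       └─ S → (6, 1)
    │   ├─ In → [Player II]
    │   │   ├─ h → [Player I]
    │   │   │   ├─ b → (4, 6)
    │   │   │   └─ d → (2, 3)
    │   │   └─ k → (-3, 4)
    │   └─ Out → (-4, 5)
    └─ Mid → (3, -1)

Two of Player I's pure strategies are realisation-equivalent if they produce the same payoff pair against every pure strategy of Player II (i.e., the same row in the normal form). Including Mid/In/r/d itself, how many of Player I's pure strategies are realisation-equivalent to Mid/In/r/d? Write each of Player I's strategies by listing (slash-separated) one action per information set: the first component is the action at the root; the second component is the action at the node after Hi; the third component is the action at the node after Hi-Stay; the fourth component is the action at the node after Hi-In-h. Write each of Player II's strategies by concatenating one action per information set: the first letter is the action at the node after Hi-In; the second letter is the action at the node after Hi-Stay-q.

Row for Mid/In/r/d (columns hN, hS, kN, kS): (3,-1) (3,-1) (3,-1) (3,-1).
Under Mid/In/r/d, Player I's choice at the node after Hi and at the node after Hi-Stay and at the node after Hi-In-h can never be reached regardless of what Player II does, so varying those choices leaves every outcome unchanged.
Holding the reachable choices fixed and varying the unreachable ones freely already gives 3 × 2 × 2 = 12 equivalent strategies.
No other strategy reproduces this row, so those 12 are the full class: Mid/Stay/r/b, Mid/Stay/r/d, Mid/Stay/q/b, Mid/Stay/q/d, Mid/In/r/b, Mid/In/r/d, Mid/In/q/b, Mid/In/q/d, Mid/Out/r/b, Mid/Out/r/d, Mid/Out/q/b, Mid/Out/q/d.

12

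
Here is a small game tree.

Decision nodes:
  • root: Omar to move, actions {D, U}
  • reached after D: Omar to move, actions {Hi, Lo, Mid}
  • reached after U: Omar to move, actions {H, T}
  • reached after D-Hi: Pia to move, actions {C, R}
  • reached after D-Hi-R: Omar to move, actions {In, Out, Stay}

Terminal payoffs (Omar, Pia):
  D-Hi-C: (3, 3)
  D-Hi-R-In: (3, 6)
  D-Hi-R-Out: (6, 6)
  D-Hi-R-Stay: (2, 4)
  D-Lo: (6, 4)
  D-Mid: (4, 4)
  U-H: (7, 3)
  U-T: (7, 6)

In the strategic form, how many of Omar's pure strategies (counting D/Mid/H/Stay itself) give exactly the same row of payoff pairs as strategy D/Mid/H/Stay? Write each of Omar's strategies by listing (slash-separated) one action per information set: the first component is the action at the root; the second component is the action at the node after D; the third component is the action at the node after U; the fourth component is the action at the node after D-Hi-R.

Row for D/Mid/H/Stay (columns C, R): (4,4) (4,4).
Under D/Mid/H/Stay, Omar's choice at the node after U and at the node after D-Hi-R can never be reached regardless of what Pia does, so varying those choices leaves every outcome unchanged.
Holding the reachable choices fixed and varying the unreachable ones freely already gives 2 × 3 = 6 equivalent strategies.
No other strategy reproduces this row, so those 6 are the full class: D/Mid/H/In, D/Mid/H/Out, D/Mid/H/Stay, D/Mid/T/In, D/Mid/T/Out, D/Mid/T/Stay.

6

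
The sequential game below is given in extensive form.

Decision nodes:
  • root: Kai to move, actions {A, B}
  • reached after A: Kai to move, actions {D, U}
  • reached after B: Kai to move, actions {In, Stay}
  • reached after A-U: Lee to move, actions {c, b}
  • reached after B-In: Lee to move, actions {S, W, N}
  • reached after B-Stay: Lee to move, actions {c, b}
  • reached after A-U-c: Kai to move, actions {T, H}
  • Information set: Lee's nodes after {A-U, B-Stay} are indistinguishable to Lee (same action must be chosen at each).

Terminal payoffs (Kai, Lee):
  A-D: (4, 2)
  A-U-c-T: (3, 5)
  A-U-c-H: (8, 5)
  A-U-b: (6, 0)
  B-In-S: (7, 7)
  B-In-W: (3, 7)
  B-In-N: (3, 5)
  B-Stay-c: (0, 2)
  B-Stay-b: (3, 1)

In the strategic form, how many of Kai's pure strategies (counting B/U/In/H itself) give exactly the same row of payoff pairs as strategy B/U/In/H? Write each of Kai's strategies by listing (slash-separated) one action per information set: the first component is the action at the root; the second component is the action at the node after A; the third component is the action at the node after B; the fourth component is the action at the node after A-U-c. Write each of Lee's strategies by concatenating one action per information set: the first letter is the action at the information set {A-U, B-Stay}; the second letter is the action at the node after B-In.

4

Row for B/U/In/H (columns cS, cW, cN, bS, bW, bN): (7,7) (3,7) (3,5) (7,7) (3,7) (3,5).
Under B/U/In/H, Kai's choice at the node after A and at the node after A-U-c can never be reached regardless of what Lee does, so varying those choices leaves every outcome unchanged.
Holding the reachable choices fixed and varying the unreachable ones freely already gives 2 × 2 = 4 equivalent strategies.
No other strategy reproduces this row, so those 4 are the full class: B/D/In/T, B/D/In/H, B/U/In/T, B/U/In/H.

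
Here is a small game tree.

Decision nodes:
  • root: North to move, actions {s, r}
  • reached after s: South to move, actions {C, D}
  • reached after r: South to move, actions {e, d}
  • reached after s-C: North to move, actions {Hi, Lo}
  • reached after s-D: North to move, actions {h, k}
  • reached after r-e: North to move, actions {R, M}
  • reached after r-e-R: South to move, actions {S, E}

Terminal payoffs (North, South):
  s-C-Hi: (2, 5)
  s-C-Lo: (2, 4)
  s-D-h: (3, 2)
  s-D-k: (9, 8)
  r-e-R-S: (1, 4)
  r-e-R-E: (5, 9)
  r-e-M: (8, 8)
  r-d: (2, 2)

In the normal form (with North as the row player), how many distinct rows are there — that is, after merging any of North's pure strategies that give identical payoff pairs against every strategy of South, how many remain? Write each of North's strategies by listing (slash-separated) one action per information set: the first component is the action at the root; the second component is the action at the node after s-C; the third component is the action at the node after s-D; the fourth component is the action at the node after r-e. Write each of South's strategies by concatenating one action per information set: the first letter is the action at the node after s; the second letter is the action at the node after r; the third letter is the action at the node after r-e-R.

6

North has 16 pure strategies: s/Hi/h/R, s/Hi/h/M, s/Hi/k/R, s/Hi/k/M, s/Lo/h/R, s/Lo/h/M, s/Lo/k/R, s/Lo/k/M, r/Hi/h/R, r/Hi/h/M, r/Hi/k/R, r/Hi/k/M, r/Lo/h/R, r/Lo/h/M, r/Lo/k/R, r/Lo/k/M. Columns: CeS, CeE, CdS, CdE, DeS, DeE, DdS, DdE.
{s/Hi/h/R, s/Hi/h/M} → row (2,5) (2,5) (2,5) (2,5) (3,2) (3,2) (3,2) (3,2)
{s/Hi/k/R, s/Hi/k/M} → row (2,5) (2,5) (2,5) (2,5) (9,8) (9,8) (9,8) (9,8)
{s/Lo/h/R, s/Lo/h/M} → row (2,4) (2,4) (2,4) (2,4) (3,2) (3,2) (3,2) (3,2)
{s/Lo/k/R, s/Lo/k/M} → row (2,4) (2,4) (2,4) (2,4) (9,8) (9,8) (9,8) (9,8)
{r/Hi/h/R, r/Hi/k/R, r/Lo/h/R, r/Lo/k/R} → row (1,4) (5,9) (2,2) (2,2) (1,4) (5,9) (2,2) (2,2)
{r/Hi/h/M, r/Hi/k/M, r/Lo/h/M, r/Lo/k/M} → row (8,8) (8,8) (2,2) (2,2) (8,8) (8,8) (2,2) (2,2)
That's 6 distinct rows out of 16 strategies.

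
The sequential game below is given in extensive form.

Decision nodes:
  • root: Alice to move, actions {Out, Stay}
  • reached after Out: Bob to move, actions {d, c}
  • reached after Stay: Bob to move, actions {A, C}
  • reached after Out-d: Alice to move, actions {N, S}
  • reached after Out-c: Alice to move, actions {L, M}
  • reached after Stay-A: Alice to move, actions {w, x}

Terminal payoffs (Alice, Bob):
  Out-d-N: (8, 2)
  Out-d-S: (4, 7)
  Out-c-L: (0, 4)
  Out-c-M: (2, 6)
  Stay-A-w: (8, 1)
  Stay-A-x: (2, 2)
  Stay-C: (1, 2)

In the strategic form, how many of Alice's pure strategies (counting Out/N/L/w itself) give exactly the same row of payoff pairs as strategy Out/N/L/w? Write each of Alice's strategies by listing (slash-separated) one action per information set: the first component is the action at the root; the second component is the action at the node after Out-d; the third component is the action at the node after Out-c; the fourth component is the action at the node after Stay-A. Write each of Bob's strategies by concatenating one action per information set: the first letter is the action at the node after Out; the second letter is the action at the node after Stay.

2

Row for Out/N/L/w (columns dA, dC, cA, cC): (8,2) (8,2) (0,4) (0,4).
Under Out/N/L/w, Alice's choice at the node after Stay-A can never be reached regardless of what Bob does, so varying those choices leaves every outcome unchanged.
Holding the reachable choices fixed and varying the unreachable one freely already gives 2 equivalent strategies.
No other strategy reproduces this row, so those 2 are the full class: Out/N/L/w, Out/N/L/x.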